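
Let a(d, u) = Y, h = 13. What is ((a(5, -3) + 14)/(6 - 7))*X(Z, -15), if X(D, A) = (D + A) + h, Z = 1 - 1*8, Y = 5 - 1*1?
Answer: 162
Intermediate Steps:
Y = 4 (Y = 5 - 1 = 4)
Z = -7 (Z = 1 - 8 = -7)
a(d, u) = 4
X(D, A) = 13 + A + D (X(D, A) = (D + A) + 13 = (A + D) + 13 = 13 + A + D)
((a(5, -3) + 14)/(6 - 7))*X(Z, -15) = ((4 + 14)/(6 - 7))*(13 - 15 - 7) = (18/(-1))*(-9) = (18*(-1))*(-9) = -18*(-9) = 162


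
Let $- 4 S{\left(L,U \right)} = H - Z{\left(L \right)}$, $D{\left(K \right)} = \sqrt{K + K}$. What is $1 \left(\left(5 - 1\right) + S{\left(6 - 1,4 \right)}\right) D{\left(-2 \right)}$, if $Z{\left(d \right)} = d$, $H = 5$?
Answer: $8 i \approx 8.0 i$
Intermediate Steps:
$D{\left(K \right)} = \sqrt{2} \sqrt{K}$ ($D{\left(K \right)} = \sqrt{2 K} = \sqrt{2} \sqrt{K}$)
$S{\left(L,U \right)} = - \frac{5}{4} + \frac{L}{4}$ ($S{\left(L,U \right)} = - \frac{5 - L}{4} = - \frac{5}{4} + \frac{L}{4}$)
$1 \left(\left(5 - 1\right) + S{\left(6 - 1,4 \right)}\right) D{\left(-2 \right)} = 1 \left(\left(5 - 1\right) - \left(\frac{5}{4} - \frac{6 - 1}{4}\right)\right) \sqrt{2} \sqrt{-2} = 1 \left(\left(5 - 1\right) - \left(\frac{5}{4} - \frac{6 - 1}{4}\right)\right) \sqrt{2} i \sqrt{2} = 1 \left(4 + \left(- \frac{5}{4} + \frac{1}{4} \cdot 5\right)\right) 2 i = 1 \left(4 + \left(- \frac{5}{4} + \frac{5}{4}\right)\right) 2 i = 1 \left(4 + 0\right) 2 i = 1 \cdot 4 \cdot 2 i = 4 \cdot 2 i = 8 i$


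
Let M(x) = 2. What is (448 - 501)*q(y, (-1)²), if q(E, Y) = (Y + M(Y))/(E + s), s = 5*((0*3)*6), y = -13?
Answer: 159/13 ≈ 12.231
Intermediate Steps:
s = 0 (s = 5*(0*6) = 5*0 = 0)
q(E, Y) = (2 + Y)/E (q(E, Y) = (Y + 2)/(E + 0) = (2 + Y)/E)
(448 - 501)*q(y, (-1)²) = (448 - 501)*((2 + (-1)²)/(-13)) = -(-53)*(2 + 1)/13 = -(-53)*3/13 = -53*(-3/13) = 159/13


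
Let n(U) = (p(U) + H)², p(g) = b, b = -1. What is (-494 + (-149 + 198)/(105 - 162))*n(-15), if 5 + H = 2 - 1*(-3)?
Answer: -28207/57 ≈ -494.86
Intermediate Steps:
p(g) = -1
H = 0 (H = -5 + (2 - 1*(-3)) = -5 + (2 + 3) = -5 + 5 = 0)
n(U) = 1 (n(U) = (-1 + 0)² = (-1)² = 1)
(-494 + (-149 + 198)/(105 - 162))*n(-15) = (-494 + (-149 + 198)/(105 - 162))*1 = (-494 + 49/(-57))*1 = (-494 + 49*(-1/57))*1 = (-494 - 49/57)*1 = -28207/57*1 = -28207/57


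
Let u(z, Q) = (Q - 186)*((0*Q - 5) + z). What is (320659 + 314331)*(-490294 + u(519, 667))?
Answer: -154340669400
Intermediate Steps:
u(z, Q) = (-186 + Q)*(-5 + z) (u(z, Q) = (-186 + Q)*((0 - 5) + z) = (-186 + Q)*(-5 + z))
(320659 + 314331)*(-490294 + u(519, 667)) = (320659 + 314331)*(-490294 + (930 - 186*519 - 5*667 + 667*519)) = 634990*(-490294 + (930 - 96534 - 3335 + 346173)) = 634990*(-490294 + 247234) = 634990*(-243060) = -154340669400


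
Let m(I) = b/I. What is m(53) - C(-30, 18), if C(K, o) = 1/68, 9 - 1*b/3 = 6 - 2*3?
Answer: 1783/3604 ≈ 0.49473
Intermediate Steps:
b = 27 (b = 27 - 3*(6 - 2*3) = 27 - 3*(6 - 6) = 27 - 3*0 = 27 + 0 = 27)
C(K, o) = 1/68
m(I) = 27/I
m(53) - C(-30, 18) = 27/53 - 1*1/68 = 27*(1/53) - 1/68 = 27/53 - 1/68 = 1783/3604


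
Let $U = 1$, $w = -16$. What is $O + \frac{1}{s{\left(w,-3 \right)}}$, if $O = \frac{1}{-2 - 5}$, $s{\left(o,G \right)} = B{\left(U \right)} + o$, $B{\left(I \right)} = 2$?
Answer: $- \frac{3}{14} \approx -0.21429$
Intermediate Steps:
$s{\left(o,G \right)} = 2 + o$
$O = - \frac{1}{7}$ ($O = \frac{1}{-7} = - \frac{1}{7} \approx -0.14286$)
$O + \frac{1}{s{\left(w,-3 \right)}} = - \frac{1}{7} + \frac{1}{2 - 16} = - \frac{1}{7} + \frac{1}{-14} = - \frac{1}{7} - \frac{1}{14} = - \frac{3}{14}$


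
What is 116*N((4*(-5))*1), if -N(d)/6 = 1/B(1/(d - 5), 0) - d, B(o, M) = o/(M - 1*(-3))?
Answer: 38280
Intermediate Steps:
B(o, M) = o/(3 + M) (B(o, M) = o/(M + 3) = o/(3 + M))
N(d) = 90 - 12*d (N(d) = -6*(1/(1/((d - 5)*(3 + 0))) - d) = -6*(1/(1/((-5 + d)*3)) - d) = -6*(1/((1/3)/(-5 + d)) - d) = -6*(1/(1/(3*(-5 + d))) - d) = -6*((-15 + 3*d) - d) = -6*(-15 + 2*d) = 90 - 12*d)
116*N((4*(-5))*1) = 116*(90 - 12*4*(-5)) = 116*(90 - (-240)) = 116*(90 - 12*(-20)) = 116*(90 + 240) = 116*330 = 38280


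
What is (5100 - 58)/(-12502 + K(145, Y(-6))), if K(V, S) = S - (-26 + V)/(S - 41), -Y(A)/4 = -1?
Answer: -186554/462307 ≈ -0.40353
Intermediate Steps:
Y(A) = 4 (Y(A) = -4*(-1) = 4)
K(V, S) = S - (-26 + V)/(-41 + S)
(5100 - 58)/(-12502 + K(145, Y(-6))) = (5100 - 58)/(-12502 + (26 + 4² - 1*145 - 41*4)/(-41 + 4)) = 5042/(-12502 + (26 + 16 - 145 - 164)/(-37)) = 5042/(-12502 - 1/37*(-267)) = 5042/(-12502 + 267/37) = 5042/(-462307/37) = 5042*(-37/462307) = -186554/462307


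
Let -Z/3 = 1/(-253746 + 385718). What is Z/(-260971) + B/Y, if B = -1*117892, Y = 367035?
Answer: -4060302433315199/12641002816272420 ≈ -0.32120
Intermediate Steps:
Z = -3/131972 (Z = -3/(-253746 + 385718) = -3/131972 ≈ -2.2732e-5)
B = -117892
Z/(-260971) + B/Y = -3/131972/(-260971) - 117892/367035 = -3/131972*(-1/260971) - 117892*1/367035 = 3/34440864812 - 117892/367035 = -4060302433315199/12641002816272420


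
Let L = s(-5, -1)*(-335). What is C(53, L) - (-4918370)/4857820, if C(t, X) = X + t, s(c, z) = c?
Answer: 839923133/485782 ≈ 1729.0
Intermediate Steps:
L = 1675 (L = -5*(-335) = 1675)
C(53, L) - (-4918370)/4857820 = (1675 + 53) - (-4918370)/4857820 = 1728 - (-4918370)/4857820 = 1728 - 1*(-491837/485782) = 1728 + 491837/485782 = 839923133/485782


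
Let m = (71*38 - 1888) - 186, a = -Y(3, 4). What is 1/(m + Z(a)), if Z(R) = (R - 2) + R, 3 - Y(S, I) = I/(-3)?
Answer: 3/1840 ≈ 0.0016304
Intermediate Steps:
Y(S, I) = 3 + I/3 (Y(S, I) = 3 - I/(-3) = 3 - I*(-1)/3 = 3 - (-1)*I/3 = 3 + I/3)
a = -13/3 (a = -(3 + (⅓)*4) = -(3 + 4/3) = -1*13/3 = -13/3 ≈ -4.3333)
m = 624 (m = (2698 - 1888) - 186 = 810 - 186 = 624)
Z(R) = -2 + 2*R (Z(R) = (-2 + R) + R = -2 + 2*R)
1/(m + Z(a)) = 1/(624 + (-2 + 2*(-13/3))) = 1/(624 + (-2 - 26/3)) = 1/(624 - 32/3) = 1/(1840/3) = 3/1840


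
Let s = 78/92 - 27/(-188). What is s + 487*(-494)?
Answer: -1040254985/4324 ≈ -2.4058e+5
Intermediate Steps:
s = 4287/4324 (s = 78*(1/92) - 27*(-1/188) = 39/46 + 27/188 = 4287/4324 ≈ 0.99144)
s + 487*(-494) = 4287/4324 + 487*(-494) = 4287/4324 - 240578 = -1040254985/4324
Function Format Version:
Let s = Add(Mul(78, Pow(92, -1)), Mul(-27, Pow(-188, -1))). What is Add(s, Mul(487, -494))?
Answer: Rational(-1040254985, 4324) ≈ -2.4058e+5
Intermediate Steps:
s = Rational(4287, 4324) (s = Add(Mul(78, Rational(1, 92)), Mul(-27, Rational(-1, 188))) = Add(Rational(39, 46), Rational(27, 188)) = Rational(4287, 4324) ≈ 0.99144)
Add(s, Mul(487, -494)) = Add(Rational(4287, 4324), Mul(487, -494)) = Add(Rational(4287, 4324), -240578) = Rational(-1040254985, 4324)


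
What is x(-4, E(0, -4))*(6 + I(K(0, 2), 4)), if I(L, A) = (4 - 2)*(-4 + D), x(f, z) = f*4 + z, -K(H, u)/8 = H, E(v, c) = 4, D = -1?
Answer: 48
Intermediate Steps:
K(H, u) = -8*H
x(f, z) = z + 4*f (x(f, z) = 4*f + z = z + 4*f)
I(L, A) = -10 (I(L, A) = (4 - 2)*(-4 - 1) = 2*(-5) = -10)
x(-4, E(0, -4))*(6 + I(K(0, 2), 4)) = (4 + 4*(-4))*(6 - 10) = (4 - 16)*(-4) = -12*(-4) = 48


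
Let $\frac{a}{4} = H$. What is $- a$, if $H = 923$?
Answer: $-3692$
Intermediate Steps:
$a = 3692$ ($a = 4 \cdot 923 = 3692$)
$- a = \left(-1\right) 3692 = -3692$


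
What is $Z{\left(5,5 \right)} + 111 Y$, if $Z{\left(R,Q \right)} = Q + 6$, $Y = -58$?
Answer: $-6427$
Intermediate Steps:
$Z{\left(R,Q \right)} = 6 + Q$
$Z{\left(5,5 \right)} + 111 Y = \left(6 + 5\right) + 111 \left(-58\right) = 11 - 6438 = -6427$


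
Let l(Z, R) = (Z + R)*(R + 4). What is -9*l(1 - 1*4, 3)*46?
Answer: 0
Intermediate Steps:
l(Z, R) = (4 + R)*(R + Z) (l(Z, R) = (R + Z)*(4 + R) = (4 + R)*(R + Z))
-9*l(1 - 1*4, 3)*46 = -9*(3**2 + 4*3 + 4*(1 - 1*4) + 3*(1 - 1*4))*46 = -9*(9 + 12 + 4*(1 - 4) + 3*(1 - 4))*46 = -9*(9 + 12 + 4*(-3) + 3*(-3))*46 = -9*(9 + 12 - 12 - 9)*46 = -9*0*46 = 0*46 = 0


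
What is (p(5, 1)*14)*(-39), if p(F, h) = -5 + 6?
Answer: -546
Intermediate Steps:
p(F, h) = 1
(p(5, 1)*14)*(-39) = (1*14)*(-39) = 14*(-39) = -546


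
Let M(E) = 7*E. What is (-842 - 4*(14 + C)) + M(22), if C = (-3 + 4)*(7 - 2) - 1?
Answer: -760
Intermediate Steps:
C = 4 (C = 1*5 - 1 = 5 - 1 = 4)
(-842 - 4*(14 + C)) + M(22) = (-842 - 4*(14 + 4)) + 7*22 = (-842 - 4*18) + 154 = (-842 - 72) + 154 = -914 + 154 = -760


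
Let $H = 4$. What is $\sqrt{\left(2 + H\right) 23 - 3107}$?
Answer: $i \sqrt{2969} \approx 54.489 i$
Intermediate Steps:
$\sqrt{\left(2 + H\right) 23 - 3107} = \sqrt{\left(2 + 4\right) 23 - 3107} = \sqrt{6 \cdot 23 - 3107} = \sqrt{138 - 3107} = \sqrt{-2969} = i \sqrt{2969}$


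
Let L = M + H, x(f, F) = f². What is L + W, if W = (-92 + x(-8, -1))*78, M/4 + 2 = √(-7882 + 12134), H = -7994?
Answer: -10186 + 8*√1063 ≈ -9925.2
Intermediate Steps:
M = -8 + 8*√1063 (M = -8 + 4*√(-7882 + 12134) = -8 + 4*√4252 = -8 + 4*(2*√1063) = -8 + 8*√1063 ≈ 252.83)
L = -8002 + 8*√1063 (L = (-8 + 8*√1063) - 7994 = -8002 + 8*√1063 ≈ -7741.2)
W = -2184 (W = (-92 + (-8)²)*78 = (-92 + 64)*78 = -28*78 = -2184)
L + W = (-8002 + 8*√1063) - 2184 = -10186 + 8*√1063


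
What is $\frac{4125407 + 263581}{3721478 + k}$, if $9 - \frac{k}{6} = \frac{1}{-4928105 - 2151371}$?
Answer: $\frac{15535867605144}{13173248238619} \approx 1.1793$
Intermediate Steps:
$k = \frac{191145855}{3539738}$ ($k = 54 - \frac{6}{-4928105 - 2151371} = 54 - \frac{6}{-7079476} = 54 - - \frac{3}{3539738} = 54 + \frac{3}{3539738} = \frac{191145855}{3539738} \approx 54.0$)
$\frac{4125407 + 263581}{3721478 + k} = \frac{4125407 + 263581}{3721478 + \frac{191145855}{3539738}} = \frac{4388988}{\frac{13173248238619}{3539738}} = 4388988 \cdot \frac{3539738}{13173248238619} = \frac{15535867605144}{13173248238619}$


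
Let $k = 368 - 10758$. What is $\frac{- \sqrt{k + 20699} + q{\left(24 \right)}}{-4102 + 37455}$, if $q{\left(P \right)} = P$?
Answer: $\frac{24}{33353} - \frac{13 \sqrt{61}}{33353} \approx -0.0023246$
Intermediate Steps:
$k = -10390$ ($k = 368 - 10758 = -10390$)
$\frac{- \sqrt{k + 20699} + q{\left(24 \right)}}{-4102 + 37455} = \frac{- \sqrt{-10390 + 20699} + 24}{-4102 + 37455} = \frac{- \sqrt{10309} + 24}{33353} = \left(- 13 \sqrt{61} + 24\right) \frac{1}{33353} = \left(24 - 13 \sqrt{61}\right) \frac{1}{33353} = \frac{24}{33353} - \frac{13 \sqrt{61}}{33353}$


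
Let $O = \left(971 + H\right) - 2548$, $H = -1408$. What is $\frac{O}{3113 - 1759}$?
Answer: $- \frac{2985}{1354} \approx -2.2046$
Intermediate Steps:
$O = -2985$ ($O = \left(971 - 1408\right) - 2548 = -437 - 2548 = -2985$)
$\frac{O}{3113 - 1759} = - \frac{2985}{3113 - 1759} = - \frac{2985}{1354}$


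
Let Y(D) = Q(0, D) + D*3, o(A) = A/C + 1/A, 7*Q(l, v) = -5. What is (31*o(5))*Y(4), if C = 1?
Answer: 63674/35 ≈ 1819.3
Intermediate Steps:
Q(l, v) = -5/7 (Q(l, v) = (⅐)*(-5) = -5/7)
o(A) = A + 1/A (o(A) = A/1 + 1/A = A*1 + 1/A = A + 1/A)
Y(D) = -5/7 + 3*D (Y(D) = -5/7 + D*3 = -5/7 + 3*D)
(31*o(5))*Y(4) = (31*(5 + 1/5))*(-5/7 + 3*4) = (31*(5 + ⅕))*(-5/7 + 12) = (31*(26/5))*(79/7) = (806/5)*(79/7) = 63674/35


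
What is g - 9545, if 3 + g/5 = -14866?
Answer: -83890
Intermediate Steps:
g = -74345 (g = -15 + 5*(-14866) = -15 - 74330 = -74345)
g - 9545 = -74345 - 9545 = -83890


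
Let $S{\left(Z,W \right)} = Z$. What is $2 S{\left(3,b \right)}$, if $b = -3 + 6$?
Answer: $6$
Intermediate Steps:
$b = 3$
$2 S{\left(3,b \right)} = 2 \cdot 3 = 6$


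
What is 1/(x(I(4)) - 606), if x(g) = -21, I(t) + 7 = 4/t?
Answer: -1/627 ≈ -0.0015949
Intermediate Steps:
I(t) = -7 + 4/t
1/(x(I(4)) - 606) = 1/(-21 - 606) = 1/(-627) = -1/627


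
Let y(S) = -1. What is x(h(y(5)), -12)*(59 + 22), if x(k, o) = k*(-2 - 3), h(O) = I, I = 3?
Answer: -1215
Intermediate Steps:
h(O) = 3
x(k, o) = -5*k (x(k, o) = k*(-5) = -5*k)
x(h(y(5)), -12)*(59 + 22) = (-5*3)*(59 + 22) = -15*81 = -1215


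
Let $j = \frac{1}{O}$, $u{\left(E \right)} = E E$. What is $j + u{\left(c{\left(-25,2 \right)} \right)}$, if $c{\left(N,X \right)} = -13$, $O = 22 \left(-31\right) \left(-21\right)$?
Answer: $\frac{2420419}{14322} \approx 169.0$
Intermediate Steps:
$O = 14322$ ($O = \left(-682\right) \left(-21\right) = 14322$)
$u{\left(E \right)} = E^{2}$
$j = \frac{1}{14322} \approx 6.9823 \cdot 10^{-5}$
$j + u{\left(c{\left(-25,2 \right)} \right)} = \frac{1}{14322} + \left(-13\right)^{2} = \frac{1}{14322} + 169 = \frac{2420419}{14322}$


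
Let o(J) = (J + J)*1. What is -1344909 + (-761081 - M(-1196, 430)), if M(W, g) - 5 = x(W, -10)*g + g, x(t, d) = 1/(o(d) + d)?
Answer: -6319232/3 ≈ -2.1064e+6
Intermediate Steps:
o(J) = 2*J (o(J) = (2*J)*1 = 2*J)
x(t, d) = 1/(3*d) (x(t, d) = 1/(2*d + d) = 1/(3*d))
M(W, g) = 5 + 29*g/30 (M(W, g) = 5 + (((⅓)/(-10))*g + g) = 5 + (((⅓)*(-⅒))*g + g) = 5 + (-g/30 + g) = 5 + 29*g/30)
-1344909 + (-761081 - M(-1196, 430)) = -1344909 + (-761081 - (5 + (29/30)*430)) = -1344909 + (-761081 - (5 + 1247/3)) = -1344909 + (-761081 - 1*1262/3) = -1344909 + (-761081 - 1262/3) = -1344909 - 2284505/3 = -6319232/3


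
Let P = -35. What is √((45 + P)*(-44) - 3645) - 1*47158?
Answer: -47158 + I*√4085 ≈ -47158.0 + 63.914*I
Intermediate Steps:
√((45 + P)*(-44) - 3645) - 1*47158 = √((45 - 35)*(-44) - 3645) - 1*47158 = √(10*(-44) - 3645) - 47158 = √(-440 - 3645) - 47158 = √(-4085) - 47158 = I*√4085 - 47158 = -47158 + I*√4085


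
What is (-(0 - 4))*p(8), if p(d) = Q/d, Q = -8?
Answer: -4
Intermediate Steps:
p(d) = -8/d
(-(0 - 4))*p(8) = (-(0 - 4))*(-8/8) = (-1*(-4))*(-8*1/8) = 4*(-1) = -4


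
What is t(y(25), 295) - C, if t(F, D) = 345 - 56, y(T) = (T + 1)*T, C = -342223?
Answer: 342512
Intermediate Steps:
y(T) = T*(1 + T) (y(T) = (1 + T)*T = T*(1 + T))
t(F, D) = 289
t(y(25), 295) - C = 289 - 1*(-342223) = 289 + 342223 = 342512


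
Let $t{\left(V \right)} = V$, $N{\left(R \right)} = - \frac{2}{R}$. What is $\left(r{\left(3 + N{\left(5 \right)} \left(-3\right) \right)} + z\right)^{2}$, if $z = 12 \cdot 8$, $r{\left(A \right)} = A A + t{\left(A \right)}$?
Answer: $\frac{8678916}{625} \approx 13886.0$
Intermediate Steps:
$r{\left(A \right)} = A + A^{2}$ ($r{\left(A \right)} = A A + A = A^{2} + A = A + A^{2}$)
$z = 96$
$\left(r{\left(3 + N{\left(5 \right)} \left(-3\right) \right)} + z\right)^{2} = \left(\left(3 + - \frac{2}{5} \left(-3\right)\right) \left(1 + \left(3 + - \frac{2}{5} \left(-3\right)\right)\right) + 96\right)^{2} = \left(\left(3 + \left(-2\right) \frac{1}{5} \left(-3\right)\right) \left(1 + \left(3 + \left(-2\right) \frac{1}{5} \left(-3\right)\right)\right) + 96\right)^{2} = \left(\left(3 - - \frac{6}{5}\right) \left(1 + \left(3 - - \frac{6}{5}\right)\right) + 96\right)^{2} = \left(\left(3 + \frac{6}{5}\right) \left(1 + \left(3 + \frac{6}{5}\right)\right) + 96\right)^{2} = \left(\frac{21 \left(1 + \frac{21}{5}\right)}{5} + 96\right)^{2} = \left(\frac{21}{5} \cdot \frac{26}{5} + 96\right)^{2} = \left(\frac{546}{25} + 96\right)^{2} = \left(\frac{2946}{25}\right)^{2} = \frac{8678916}{625}$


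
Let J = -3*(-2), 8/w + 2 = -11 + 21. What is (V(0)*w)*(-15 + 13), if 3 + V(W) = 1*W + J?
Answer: -6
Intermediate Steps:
w = 1 (w = 8/(-2 + (-11 + 21)) = 8/(-2 + 10) = 8/8 = 8*(1/8) = 1)
J = 6
V(W) = 3 + W (V(W) = -3 + (1*W + 6) = -3 + (W + 6) = -3 + (6 + W) = 3 + W)
(V(0)*w)*(-15 + 13) = ((3 + 0)*1)*(-15 + 13) = (3*1)*(-2) = 3*(-2) = -6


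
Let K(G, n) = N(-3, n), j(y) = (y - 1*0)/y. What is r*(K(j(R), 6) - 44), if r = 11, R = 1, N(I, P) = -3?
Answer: -517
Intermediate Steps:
j(y) = 1 (j(y) = (y + 0)/y = y/y = 1)
K(G, n) = -3
r*(K(j(R), 6) - 44) = 11*(-3 - 44) = 11*(-47) = -517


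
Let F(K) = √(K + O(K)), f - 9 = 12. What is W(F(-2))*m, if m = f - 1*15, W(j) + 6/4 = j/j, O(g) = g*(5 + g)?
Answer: -3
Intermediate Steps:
f = 21 (f = 9 + 12 = 21)
F(K) = √(K + K*(5 + K))
W(j) = -½ (W(j) = -3/2 + j/j = -3/2 + 1 = -½)
m = 6 (m = 21 - 1*15 = 21 - 15 = 6)
W(F(-2))*m = -½*6 = -3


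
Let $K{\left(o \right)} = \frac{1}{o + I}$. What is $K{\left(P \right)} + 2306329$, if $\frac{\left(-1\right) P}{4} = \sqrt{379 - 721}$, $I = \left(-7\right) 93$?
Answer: $\frac{330014922722}{143091} + \frac{4 i \sqrt{38}}{143091} \approx 2.3063 \cdot 10^{6} + 0.00017232 i$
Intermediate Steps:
$I = -651$
$P = - 12 i \sqrt{38}$ ($P = - 4 \sqrt{379 - 721} = - 4 \sqrt{-342} = - 4 \cdot 3 i \sqrt{38} = - 12 i \sqrt{38} \approx - 73.973 i$)
$K{\left(o \right)} = \frac{1}{-651 + o}$ ($K{\left(o \right)} = \frac{1}{o - 651} = \frac{1}{-651 + o}$)
$K{\left(P \right)} + 2306329 = \frac{1}{-651 - 12 i \sqrt{38}} + 2306329 = 2306329 + \frac{1}{-651 - 12 i \sqrt{38}}$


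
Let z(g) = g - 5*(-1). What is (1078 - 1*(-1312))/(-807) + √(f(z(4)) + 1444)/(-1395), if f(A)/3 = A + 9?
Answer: -2390/807 - √1498/1395 ≈ -2.9893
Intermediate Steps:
z(g) = 5 + g (z(g) = g + 5 = 5 + g)
f(A) = 27 + 3*A (f(A) = 3*(A + 9) = 3*(9 + A) = 27 + 3*A)
(1078 - 1*(-1312))/(-807) + √(f(z(4)) + 1444)/(-1395) = (1078 - 1*(-1312))/(-807) + √((27 + 3*(5 + 4)) + 1444)/(-1395) = (1078 + 1312)*(-1/807) + √((27 + 3*9) + 1444)*(-1/1395) = 2390*(-1/807) + √((27 + 27) + 1444)*(-1/1395) = -2390/807 + √(54 + 1444)*(-1/1395) = -2390/807 + √1498*(-1/1395) = -2390/807 - √1498/1395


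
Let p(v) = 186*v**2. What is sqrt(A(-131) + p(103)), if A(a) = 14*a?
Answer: 4*sqrt(123215) ≈ 1404.1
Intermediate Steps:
sqrt(A(-131) + p(103)) = sqrt(14*(-131) + 186*103**2) = sqrt(-1834 + 186*10609) = sqrt(-1834 + 1973274) = sqrt(1971440) = 4*sqrt(123215)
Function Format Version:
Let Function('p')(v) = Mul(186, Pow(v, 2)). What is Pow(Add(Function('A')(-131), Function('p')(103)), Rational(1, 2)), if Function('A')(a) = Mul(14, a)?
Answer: Mul(4, Pow(123215, Rational(1, 2))) ≈ 1404.1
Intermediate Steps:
Pow(Add(Function('A')(-131), Function('p')(103)), Rational(1, 2)) = Pow(Add(Mul(14, -131), Mul(186, Pow(103, 2))), Rational(1, 2)) = Pow(Add(-1834, Mul(186, 10609)), Rational(1, 2)) = Pow(Add(-1834, 1973274), Rational(1, 2)) = Pow(1971440, Rational(1, 2)) = Mul(4, Pow(123215, Rational(1, 2)))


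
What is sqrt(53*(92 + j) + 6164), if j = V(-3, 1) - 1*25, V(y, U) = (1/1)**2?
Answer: 2*sqrt(2442) ≈ 98.833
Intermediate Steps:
V(y, U) = 1 (V(y, U) = 1**2 = 1)
j = -24 (j = 1 - 1*25 = 1 - 25 = -24)
sqrt(53*(92 + j) + 6164) = sqrt(53*(92 - 24) + 6164) = sqrt(53*68 + 6164) = sqrt(3604 + 6164) = sqrt(9768) = 2*sqrt(2442)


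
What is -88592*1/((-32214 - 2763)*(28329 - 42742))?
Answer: -12656/72017643 ≈ -0.00017573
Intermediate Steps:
-88592*1/((-32214 - 2763)*(28329 - 42742)) = -88592/((-14413*(-34977))) = -88592/504123501 = -88592*1/504123501 = -12656/72017643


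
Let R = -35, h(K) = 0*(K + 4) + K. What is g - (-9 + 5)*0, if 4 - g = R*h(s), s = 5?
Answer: 179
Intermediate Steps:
h(K) = K (h(K) = 0*(4 + K) + K = 0 + K = K)
g = 179 (g = 4 - (-35)*5 = 4 - 1*(-175) = 4 + 175 = 179)
g - (-9 + 5)*0 = 179 - (-9 + 5)*0 = 179 - (-4)*0 = 179 - 1*0 = 179 + 0 = 179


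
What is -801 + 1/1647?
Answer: -1319246/1647 ≈ -801.00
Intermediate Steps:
-801 + 1/1647 = -1319246/1647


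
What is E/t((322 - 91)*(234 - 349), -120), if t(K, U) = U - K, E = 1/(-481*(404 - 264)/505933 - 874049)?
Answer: -505933/11694251385007365 ≈ -4.3263e-11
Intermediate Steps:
E = -505933/442210300057 (E = 1/(-481*140*(1/505933) - 874049) = 1/(-67340*1/505933 - 874049) = 1/(-67340/505933 - 874049) = 1/(-442210300057/505933) = -505933/442210300057 ≈ -1.1441e-6)
E/t((322 - 91)*(234 - 349), -120) = -505933/(442210300057*(-120 - (322 - 91)*(234 - 349))) = -505933/(442210300057*(-120 - 231*(-115))) = -505933/(442210300057*(-120 - 1*(-26565))) = -505933/(442210300057*(-120 + 26565)) = -505933/442210300057/26445 = -505933/442210300057*1/26445 = -505933/11694251385007365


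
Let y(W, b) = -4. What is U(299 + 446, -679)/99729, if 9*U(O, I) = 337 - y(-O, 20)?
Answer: 341/897561 ≈ 0.00037992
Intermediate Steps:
U(O, I) = 341/9 (U(O, I) = (337 - 1*(-4))/9 = (337 + 4)/9 = (⅑)*341 = 341/9)
U(299 + 446, -679)/99729 = (341/9)/99729 = (341/9)*(1/99729) = 341/897561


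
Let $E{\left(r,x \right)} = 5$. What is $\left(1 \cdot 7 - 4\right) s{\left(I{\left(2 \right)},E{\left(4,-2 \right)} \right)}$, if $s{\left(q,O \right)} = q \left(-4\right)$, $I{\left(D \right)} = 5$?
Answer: $-60$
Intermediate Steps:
$s{\left(q,O \right)} = - 4 q$
$\left(1 \cdot 7 - 4\right) s{\left(I{\left(2 \right)},E{\left(4,-2 \right)} \right)} = \left(1 \cdot 7 - 4\right) \left(\left(-4\right) 5\right) = \left(7 - 4\right) \left(-20\right) = 3 \left(-20\right) = -60$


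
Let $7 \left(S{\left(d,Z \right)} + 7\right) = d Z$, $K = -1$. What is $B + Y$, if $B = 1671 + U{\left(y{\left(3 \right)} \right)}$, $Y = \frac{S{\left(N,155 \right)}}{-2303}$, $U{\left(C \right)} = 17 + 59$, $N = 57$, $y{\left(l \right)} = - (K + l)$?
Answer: $\frac{28154601}{16121} \approx 1746.5$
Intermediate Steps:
$y{\left(l \right)} = 1 - l$ ($y{\left(l \right)} = - (-1 + l) = 1 - l$)
$U{\left(C \right)} = 76$
$S{\left(d,Z \right)} = -7 + \frac{Z d}{7}$ ($S{\left(d,Z \right)} = -7 + \frac{d Z}{7} = -7 + \frac{Z d}{7}$)
$Y = - \frac{8786}{16121}$ ($Y = \frac{-7 + \frac{1}{7} \cdot 155 \cdot 57}{-2303} = \left(-7 + \frac{8835}{7}\right) \left(- \frac{1}{2303}\right) = \frac{8786}{7} \left(- \frac{1}{2303}\right) = - \frac{8786}{16121} \approx -0.545$)
$B = 1747$ ($B = 1671 + 76 = 1747$)
$B + Y = 1747 - \frac{8786}{16121} = \frac{28154601}{16121}$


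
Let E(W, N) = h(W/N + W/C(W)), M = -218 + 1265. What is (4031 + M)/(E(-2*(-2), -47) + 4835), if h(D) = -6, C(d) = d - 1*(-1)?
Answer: 5078/4829 ≈ 1.0516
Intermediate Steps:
M = 1047
C(d) = 1 + d (C(d) = d + 1 = 1 + d)
E(W, N) = -6
(4031 + M)/(E(-2*(-2), -47) + 4835) = (4031 + 1047)/(-6 + 4835) = 5078/4829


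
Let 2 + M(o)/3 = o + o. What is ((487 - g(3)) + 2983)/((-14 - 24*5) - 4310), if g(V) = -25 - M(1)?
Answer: -3495/4444 ≈ -0.78645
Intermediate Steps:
M(o) = -6 + 6*o (M(o) = -6 + 3*(o + o) = -6 + 3*(2*o) = -6 + 6*o)
g(V) = -25 (g(V) = -25 - (-6 + 6*1) = -25 - (-6 + 6) = -25 - 1*0 = -25 + 0 = -25)
((487 - g(3)) + 2983)/((-14 - 24*5) - 4310) = ((487 - 1*(-25)) + 2983)/((-14 - 24*5) - 4310) = ((487 + 25) + 2983)/((-14 - 120) - 4310) = (512 + 2983)/(-134 - 4310) = 3495/(-4444) = 3495*(-1/4444) = -3495/4444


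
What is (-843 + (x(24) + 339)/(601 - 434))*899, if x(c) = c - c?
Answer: -126257358/167 ≈ -7.5603e+5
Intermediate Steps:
x(c) = 0
(-843 + (x(24) + 339)/(601 - 434))*899 = (-843 + (0 + 339)/(601 - 434))*899 = (-843 + 339/167)*899 = -140442/167*899 = -126257358/167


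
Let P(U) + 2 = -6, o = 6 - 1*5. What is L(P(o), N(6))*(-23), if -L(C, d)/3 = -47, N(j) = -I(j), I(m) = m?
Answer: -3243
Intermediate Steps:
o = 1 (o = 6 - 5 = 1)
N(j) = -j
P(U) = -8 (P(U) = -2 - 6 = -8)
L(C, d) = 141 (L(C, d) = -3*(-47) = 141)
L(P(o), N(6))*(-23) = 141*(-23) = -3243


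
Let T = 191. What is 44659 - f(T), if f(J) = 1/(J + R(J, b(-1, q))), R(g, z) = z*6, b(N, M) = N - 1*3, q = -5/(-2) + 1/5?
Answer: 7458052/167 ≈ 44659.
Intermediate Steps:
q = 27/10 (q = -5*(-½) + 1*(⅕) = 5/2 + ⅕ = 27/10 ≈ 2.7000)
b(N, M) = -3 + N (b(N, M) = N - 3 = -3 + N)
R(g, z) = 6*z
f(J) = 1/(-24 + J) (f(J) = 1/(J + 6*(-3 - 1)) = 1/(J + 6*(-4)) = 1/(J - 24) = 1/(-24 + J))
44659 - f(T) = 44659 - 1/(-24 + 191) = 44659 - 1/167 = 7458052/167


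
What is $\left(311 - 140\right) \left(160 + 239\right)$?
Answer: $68229$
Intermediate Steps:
$\left(311 - 140\right) \left(160 + 239\right) = 171 \cdot 399 = 68229$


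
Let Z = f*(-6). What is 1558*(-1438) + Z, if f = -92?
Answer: -2239852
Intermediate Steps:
Z = 552 (Z = -92*(-6) = 552)
1558*(-1438) + Z = 1558*(-1438) + 552 = -2240404 + 552 = -2239852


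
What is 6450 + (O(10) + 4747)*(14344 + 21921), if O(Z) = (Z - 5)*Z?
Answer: 173969655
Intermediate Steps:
O(Z) = Z*(-5 + Z) (O(Z) = (-5 + Z)*Z = Z*(-5 + Z))
6450 + (O(10) + 4747)*(14344 + 21921) = 6450 + (10*(-5 + 10) + 4747)*(14344 + 21921) = 6450 + (10*5 + 4747)*36265 = 6450 + (50 + 4747)*36265 = 6450 + 4797*36265 = 6450 + 173963205 = 173969655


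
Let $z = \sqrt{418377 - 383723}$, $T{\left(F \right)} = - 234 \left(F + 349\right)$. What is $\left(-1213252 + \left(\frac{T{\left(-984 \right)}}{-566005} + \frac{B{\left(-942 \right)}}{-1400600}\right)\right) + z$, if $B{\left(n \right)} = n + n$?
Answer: $- \frac{48090080431587829}{39637330150} + \sqrt{34654} \approx -1.2131 \cdot 10^{6}$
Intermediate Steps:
$T{\left(F \right)} = -81666 - 234 F$ ($T{\left(F \right)} = - 234 \left(349 + F\right) = -81666 - 234 F$)
$B{\left(n \right)} = 2 n$
$z = \sqrt{34654} \approx 186.16$
$\left(-1213252 + \left(\frac{T{\left(-984 \right)}}{-566005} + \frac{B{\left(-942 \right)}}{-1400600}\right)\right) + z = \left(-1213252 + \left(\frac{-81666 - -230256}{-566005} + \frac{2 \left(-942\right)}{-1400600}\right)\right) + \sqrt{34654} = \left(-1213252 + \left(\left(-81666 + 230256\right) \left(- \frac{1}{566005}\right) - - \frac{471}{350150}\right)\right) + \sqrt{34654} = \left(-1213252 + \left(148590 \left(- \frac{1}{566005}\right) + \frac{471}{350150}\right)\right) + \sqrt{34654} = \left(-1213252 + \left(- \frac{29718}{113201} + \frac{471}{350150}\right)\right) + \sqrt{34654} = \left(-1213252 - \frac{10352440029}{39637330150}\right) + \sqrt{34654} = - \frac{48090080431587829}{39637330150} + \sqrt{34654}$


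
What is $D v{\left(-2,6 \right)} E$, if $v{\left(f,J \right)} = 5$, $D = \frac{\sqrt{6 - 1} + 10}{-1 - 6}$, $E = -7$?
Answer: $50 + 5 \sqrt{5} \approx 61.18$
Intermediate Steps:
$D = - \frac{10}{7} - \frac{\sqrt{5}}{7}$ ($D = \frac{\sqrt{5} + 10}{-7} = \left(10 + \sqrt{5}\right) \left(- \frac{1}{7}\right) = - \frac{10}{7} - \frac{\sqrt{5}}{7} \approx -1.748$)
$D v{\left(-2,6 \right)} E = \left(- \frac{10}{7} - \frac{\sqrt{5}}{7}\right) 5 \left(-7\right) = \left(- \frac{50}{7} - \frac{5 \sqrt{5}}{7}\right) \left(-7\right) = 50 + 5 \sqrt{5}$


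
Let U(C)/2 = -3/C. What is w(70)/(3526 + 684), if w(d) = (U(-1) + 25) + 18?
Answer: 49/4210 ≈ 0.011639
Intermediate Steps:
U(C) = -6/C (U(C) = 2*(-3/C) = -6/C)
w(d) = 49 (w(d) = (-6/(-1) + 25) + 18 = (-6*(-1) + 25) + 18 = (6 + 25) + 18 = 31 + 18 = 49)
w(70)/(3526 + 684) = 49/(3526 + 684) = 49/4210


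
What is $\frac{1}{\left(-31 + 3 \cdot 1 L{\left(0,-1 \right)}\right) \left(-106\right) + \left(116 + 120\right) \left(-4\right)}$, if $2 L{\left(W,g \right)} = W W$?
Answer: $\frac{1}{2342} \approx 0.00042699$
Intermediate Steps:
$L{\left(W,g \right)} = \frac{W^{2}}{2}$ ($L{\left(W,g \right)} = \frac{W W}{2} = \frac{W^{2}}{2}$)
$\frac{1}{\left(-31 + 3 \cdot 1 L{\left(0,-1 \right)}\right) \left(-106\right) + \left(116 + 120\right) \left(-4\right)} = \frac{1}{\left(-31 + 3 \cdot 1 \frac{0^{2}}{2}\right) \left(-106\right) + \left(116 + 120\right) \left(-4\right)} = \frac{1}{\left(-31 + 3 \cdot \frac{1}{2} \cdot 0\right) \left(-106\right) + 236 \left(-4\right)} = \frac{1}{\left(-31 + 3 \cdot 0\right) \left(-106\right) - 944} = \frac{1}{\left(-31 + 0\right) \left(-106\right) - 944} = \frac{1}{\left(-31\right) \left(-106\right) - 944} = \frac{1}{3286 - 944} = \frac{1}{2342}$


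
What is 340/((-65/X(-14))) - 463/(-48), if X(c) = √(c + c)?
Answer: 463/48 - 136*I*√7/13 ≈ 9.6458 - 27.679*I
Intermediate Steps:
X(c) = √2*√c (X(c) = √(2*c) = √2*√c)
340/((-65/X(-14))) - 463/(-48) = 340/((-65*(-I*√7/14))) - 463/(-48) = 340/((-65*(-I*√7/14))) - 463*(-1/48) = 340/((-65*(-I*√7/14))) + 463/48 = 340/((-(-65)*I*√7/14)) + 463/48 = 340/((65*I*√7/14)) + 463/48 = 340*(-2*I*√7/65) + 463/48 = -136*I*√7/13 + 463/48 = 463/48 - 136*I*√7/13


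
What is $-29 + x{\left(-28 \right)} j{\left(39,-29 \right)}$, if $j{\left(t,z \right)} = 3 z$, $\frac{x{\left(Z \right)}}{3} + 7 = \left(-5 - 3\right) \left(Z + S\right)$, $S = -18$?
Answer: $-94250$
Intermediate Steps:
$x{\left(Z \right)} = 411 - 24 Z$ ($x{\left(Z \right)} = -21 + 3 \left(-5 - 3\right) \left(Z - 18\right) = -21 + 3 \left(- 8 \left(-18 + Z\right)\right) = -21 + 3 \left(144 - 8 Z\right) = -21 - \left(-432 + 24 Z\right) = 411 - 24 Z$)
$-29 + x{\left(-28 \right)} j{\left(39,-29 \right)} = -29 + \left(411 - -672\right) 3 \left(-29\right) = -29 + \left(411 + 672\right) \left(-87\right) = -29 + 1083 \left(-87\right) = -29 - 94221 = -94250$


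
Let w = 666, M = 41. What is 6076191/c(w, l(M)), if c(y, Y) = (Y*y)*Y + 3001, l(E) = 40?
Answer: 6076191/1068601 ≈ 5.6861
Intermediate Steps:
c(y, Y) = 3001 + y*Y² (c(y, Y) = y*Y² + 3001 = 3001 + y*Y²)
6076191/c(w, l(M)) = 6076191/(3001 + 666*40²) = 6076191/(3001 + 666*1600) = 6076191/(3001 + 1065600) = 6076191/1068601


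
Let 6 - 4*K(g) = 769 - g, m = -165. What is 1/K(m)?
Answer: -1/232 ≈ -0.0043103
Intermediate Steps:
K(g) = -763/4 + g/4 (K(g) = 3/2 - (769 - g)/4 = 3/2 + (-769/4 + g/4) = -763/4 + g/4)
1/K(m) = 1/(-763/4 + (¼)*(-165)) = 1/(-763/4 - 165/4) = 1/(-232) = -1/232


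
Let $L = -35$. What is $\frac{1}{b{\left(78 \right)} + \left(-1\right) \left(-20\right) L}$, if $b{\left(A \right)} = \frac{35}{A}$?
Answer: $- \frac{78}{54565} \approx -0.0014295$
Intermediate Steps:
$\frac{1}{b{\left(78 \right)} + \left(-1\right) \left(-20\right) L} = \frac{1}{\frac{35}{78} + \left(-1\right) \left(-20\right) \left(-35\right)} = \frac{1}{35 \cdot \frac{1}{78} + 20 \left(-35\right)} = \frac{1}{\frac{35}{78} - 700} = \frac{1}{- \frac{54565}{78}} = - \frac{78}{54565}$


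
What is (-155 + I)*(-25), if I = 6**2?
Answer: 2975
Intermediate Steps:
I = 36
(-155 + I)*(-25) = (-155 + 36)*(-25) = -119*(-25) = 2975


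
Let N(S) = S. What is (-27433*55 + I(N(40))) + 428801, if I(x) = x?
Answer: -1079974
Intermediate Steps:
(-27433*55 + I(N(40))) + 428801 = (-27433*55 + 40) + 428801 = (-1508815 + 40) + 428801 = -1508775 + 428801 = -1079974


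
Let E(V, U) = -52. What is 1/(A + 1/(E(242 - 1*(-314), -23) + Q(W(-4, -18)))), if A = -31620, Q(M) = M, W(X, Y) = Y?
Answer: -70/2213401 ≈ -3.1626e-5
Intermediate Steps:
1/(A + 1/(E(242 - 1*(-314), -23) + Q(W(-4, -18)))) = 1/(-31620 + 1/(-52 - 18)) = 1/(-31620 + 1/(-70)) = 1/(-31620 - 1/70) = 1/(-2213401/70) = -70/2213401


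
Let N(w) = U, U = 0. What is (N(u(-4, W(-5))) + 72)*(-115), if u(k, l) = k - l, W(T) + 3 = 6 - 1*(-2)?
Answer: -8280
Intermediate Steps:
W(T) = 5 (W(T) = -3 + (6 - 1*(-2)) = -3 + (6 + 2) = -3 + 8 = 5)
N(w) = 0
(N(u(-4, W(-5))) + 72)*(-115) = (0 + 72)*(-115) = 72*(-115) = -8280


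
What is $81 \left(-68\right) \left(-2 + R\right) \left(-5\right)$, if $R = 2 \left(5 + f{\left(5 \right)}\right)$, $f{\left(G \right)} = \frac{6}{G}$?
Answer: $286416$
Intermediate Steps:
$R = \frac{62}{5}$ ($R = 2 \left(5 + \frac{6}{5}\right) = 2 \cdot \frac{31}{5} = \frac{62}{5} \approx 12.4$)
$81 \left(-68\right) \left(-2 + R\right) \left(-5\right) = 81 \left(-68\right) \left(-2 + \frac{62}{5}\right) \left(-5\right) = - 5508 \cdot \frac{52}{5} \left(-5\right) = \left(-5508\right) \left(-52\right) = 286416$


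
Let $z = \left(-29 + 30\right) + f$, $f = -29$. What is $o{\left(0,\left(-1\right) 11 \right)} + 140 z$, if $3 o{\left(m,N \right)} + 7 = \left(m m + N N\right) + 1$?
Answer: $- \frac{11645}{3} \approx -3881.7$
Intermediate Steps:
$z = -28$ ($z = \left(-29 + 30\right) - 29 = 1 - 29 = -28$)
$o{\left(m,N \right)} = -2 + \frac{N^{2}}{3} + \frac{m^{2}}{3}$ ($o{\left(m,N \right)} = - \frac{7}{3} + \frac{\left(m m + N N\right) + 1}{3} = - \frac{7}{3} + \frac{\left(m^{2} + N^{2}\right) + 1}{3} = - \frac{7}{3} + \frac{\left(N^{2} + m^{2}\right) + 1}{3} = - \frac{7}{3} + \frac{1 + N^{2} + m^{2}}{3} = - \frac{7}{3} + \left(\frac{1}{3} + \frac{N^{2}}{3} + \frac{m^{2}}{3}\right) = -2 + \frac{N^{2}}{3} + \frac{m^{2}}{3}$)
$o{\left(0,\left(-1\right) 11 \right)} + 140 z = \left(-2 + \frac{\left(\left(-1\right) 11\right)^{2}}{3} + \frac{0^{2}}{3}\right) + 140 \left(-28\right) = \left(-2 + \frac{\left(-11\right)^{2}}{3} + \frac{1}{3} \cdot 0\right) - 3920 = \left(-2 + \frac{1}{3} \cdot 121 + 0\right) - 3920 = \left(-2 + \frac{121}{3} + 0\right) - 3920 = \frac{115}{3} - 3920 = - \frac{11645}{3}$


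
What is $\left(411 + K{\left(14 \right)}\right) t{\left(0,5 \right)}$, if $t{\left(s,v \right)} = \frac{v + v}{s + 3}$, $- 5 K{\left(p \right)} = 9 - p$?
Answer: $\frac{4120}{3} \approx 1373.3$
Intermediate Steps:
$K{\left(p \right)} = - \frac{9}{5} + \frac{p}{5}$ ($K{\left(p \right)} = - \frac{9 - p}{5} = - \frac{9}{5} + \frac{p}{5}$)
$t{\left(s,v \right)} = \frac{2 v}{3 + s}$
$\left(411 + K{\left(14 \right)}\right) t{\left(0,5 \right)} = \left(411 + \left(- \frac{9}{5} + \frac{1}{5} \cdot 14\right)\right) 2 \cdot 5 \frac{1}{3 + 0} = \left(411 + \left(- \frac{9}{5} + \frac{14}{5}\right)\right) 2 \cdot 5 \cdot \frac{1}{3} = \left(411 + 1\right) 2 \cdot 5 \cdot \frac{1}{3} = 412 \cdot \frac{10}{3} = \frac{4120}{3}$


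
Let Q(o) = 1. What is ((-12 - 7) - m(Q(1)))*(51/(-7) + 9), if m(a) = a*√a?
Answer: -240/7 ≈ -34.286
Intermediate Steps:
m(a) = a^(3/2)
((-12 - 7) - m(Q(1)))*(51/(-7) + 9) = ((-12 - 7) - 1^(3/2))*(51/(-7) + 9) = (-19 - 1*1)*(51*(-⅐) + 9) = (-19 - 1)*(-51/7 + 9) = -20*12/7 = -240/7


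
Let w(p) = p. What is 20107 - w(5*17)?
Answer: 20022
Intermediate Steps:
20107 - w(5*17) = 20107 - 5*17 = 20107 - 1*85 = 20107 - 85 = 20022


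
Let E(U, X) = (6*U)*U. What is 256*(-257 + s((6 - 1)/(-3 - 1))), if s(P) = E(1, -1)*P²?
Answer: -63392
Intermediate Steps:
E(U, X) = 6*U²
s(P) = 6*P² (s(P) = (6*1²)*P² = (6*1)*P² = 6*P²)
256*(-257 + s((6 - 1)/(-3 - 1))) = 256*(-257 + 6*((6 - 1)/(-3 - 1))²) = 256*(-257 + 6*(5/(-4))²) = 256*(-257 + 6*(5*(-¼))²) = 256*(-257 + 6*(-5/4)²) = 256*(-257 + 6*(25/16)) = 256*(-257 + 75/8) = 256*(-1981/8) = -63392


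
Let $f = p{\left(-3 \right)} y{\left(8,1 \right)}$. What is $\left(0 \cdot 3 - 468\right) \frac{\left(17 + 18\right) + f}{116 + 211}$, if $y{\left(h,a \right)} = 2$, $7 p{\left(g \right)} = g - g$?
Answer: $- \frac{5460}{109} \approx -50.092$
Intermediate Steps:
$p{\left(g \right)} = 0$ ($p{\left(g \right)} = \frac{g - g}{7} = \frac{1}{7} \cdot 0 = 0$)
$f = 0$ ($f = 0 \cdot 2 = 0$)
$\left(0 \cdot 3 - 468\right) \frac{\left(17 + 18\right) + f}{116 + 211} = \left(0 \cdot 3 - 468\right) \frac{\left(17 + 18\right) + 0}{116 + 211} = \left(0 - 468\right) \frac{35 + 0}{327} = - 468 \cdot 35 \cdot \frac{1}{327} = \left(-468\right) \frac{35}{327} = - \frac{5460}{109}$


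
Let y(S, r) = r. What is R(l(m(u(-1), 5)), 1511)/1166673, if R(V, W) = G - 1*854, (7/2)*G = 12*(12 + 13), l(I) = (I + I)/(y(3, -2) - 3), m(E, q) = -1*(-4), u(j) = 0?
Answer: -5378/8166711 ≈ -0.00065853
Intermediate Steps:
m(E, q) = 4
l(I) = -2*I/5 (l(I) = (I + I)/(-2 - 3) = (2*I)/(-5) = (2*I)*(-⅕) = -2*I/5)
G = 600/7 (G = 2*(12*(12 + 13))/7 = 2*(12*25)/7 = (2/7)*300 = 600/7 ≈ 85.714)
R(V, W) = -5378/7 (R(V, W) = 600/7 - 1*854 = 600/7 - 854 = -5378/7)
R(l(m(u(-1), 5)), 1511)/1166673 = -5378/7/1166673 = -5378/7*1/1166673 = -5378/8166711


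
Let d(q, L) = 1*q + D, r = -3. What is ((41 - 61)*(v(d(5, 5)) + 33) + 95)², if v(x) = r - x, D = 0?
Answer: 164025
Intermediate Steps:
d(q, L) = q (d(q, L) = 1*q + 0 = q + 0 = q)
v(x) = -3 - x
((41 - 61)*(v(d(5, 5)) + 33) + 95)² = ((41 - 61)*((-3 - 1*5) + 33) + 95)² = (-20*((-3 - 5) + 33) + 95)² = (-20*(-8 + 33) + 95)² = (-20*25 + 95)² = (-500 + 95)² = (-405)² = 164025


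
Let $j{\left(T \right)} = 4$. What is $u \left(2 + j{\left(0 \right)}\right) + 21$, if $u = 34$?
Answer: $225$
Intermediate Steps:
$u \left(2 + j{\left(0 \right)}\right) + 21 = 34 \left(2 + 4\right) + 21 = 34 \cdot 6 + 21 = 204 + 21 = 225$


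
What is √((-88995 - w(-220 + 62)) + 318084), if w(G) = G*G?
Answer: 5*√8165 ≈ 451.80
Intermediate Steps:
w(G) = G²
√((-88995 - w(-220 + 62)) + 318084) = √((-88995 - (-220 + 62)²) + 318084) = √((-88995 - 1*(-158)²) + 318084) = √((-88995 - 1*24964) + 318084) = √((-88995 - 24964) + 318084) = √(-113959 + 318084) = √204125 = 5*√8165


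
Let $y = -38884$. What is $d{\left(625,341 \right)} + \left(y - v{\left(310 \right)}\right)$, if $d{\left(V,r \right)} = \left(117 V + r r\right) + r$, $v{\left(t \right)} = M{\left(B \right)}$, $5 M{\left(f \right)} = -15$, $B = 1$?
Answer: $150866$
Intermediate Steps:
$M{\left(f \right)} = -3$ ($M{\left(f \right)} = \frac{1}{5} \left(-15\right) = -3$)
$v{\left(t \right)} = -3$
$d{\left(V,r \right)} = r + r^{2} + 117 V$ ($d{\left(V,r \right)} = \left(117 V + r^{2}\right) + r = \left(r^{2} + 117 V\right) + r = r + r^{2} + 117 V$)
$d{\left(625,341 \right)} + \left(y - v{\left(310 \right)}\right) = \left(341 + 341^{2} + 117 \cdot 625\right) - 38881 = \left(341 + 116281 + 73125\right) + \left(-38884 + 3\right) = 189747 - 38881 = 150866$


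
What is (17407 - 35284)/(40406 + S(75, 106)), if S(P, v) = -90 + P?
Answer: -17877/40391 ≈ -0.44260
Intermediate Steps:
(17407 - 35284)/(40406 + S(75, 106)) = (17407 - 35284)/(40406 + (-90 + 75)) = -17877/(40406 - 15) = -17877/40391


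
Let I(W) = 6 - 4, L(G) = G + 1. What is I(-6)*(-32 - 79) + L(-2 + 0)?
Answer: -223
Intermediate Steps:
L(G) = 1 + G
I(W) = 2
I(-6)*(-32 - 79) + L(-2 + 0) = 2*(-32 - 79) + (1 + (-2 + 0)) = 2*(-111) + (1 - 2) = -222 - 1 = -223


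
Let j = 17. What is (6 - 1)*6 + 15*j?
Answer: 285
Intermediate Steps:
(6 - 1)*6 + 15*j = (6 - 1)*6 + 15*17 = 5*6 + 255 = 30 + 255 = 285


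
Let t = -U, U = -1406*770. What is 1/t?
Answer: 1/1082620 ≈ 9.2368e-7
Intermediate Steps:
U = -1082620
t = 1082620 (t = -1*(-1082620) = 1082620)
1/t = 1/1082620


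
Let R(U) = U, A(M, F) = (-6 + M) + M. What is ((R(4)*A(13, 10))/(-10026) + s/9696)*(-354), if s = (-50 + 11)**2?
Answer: -142326349/2700336 ≈ -52.707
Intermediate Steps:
A(M, F) = -6 + 2*M
s = 1521 (s = (-39)**2 = 1521)
((R(4)*A(13, 10))/(-10026) + s/9696)*(-354) = ((4*(-6 + 2*13))/(-10026) + 1521/9696)*(-354) = ((4*(-6 + 26))*(-1/10026) + 1521*(1/9696))*(-354) = ((4*20)*(-1/10026) + 507/3232)*(-354) = (80*(-1/10026) + 507/3232)*(-354) = (-40/5013 + 507/3232)*(-354) = (2412311/16202016)*(-354) = -142326349/2700336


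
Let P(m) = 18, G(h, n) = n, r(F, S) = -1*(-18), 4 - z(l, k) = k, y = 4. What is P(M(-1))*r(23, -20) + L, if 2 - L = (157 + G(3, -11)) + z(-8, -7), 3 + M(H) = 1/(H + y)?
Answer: 169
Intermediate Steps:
z(l, k) = 4 - k
r(F, S) = 18
M(H) = -3 + 1/(4 + H) (M(H) = -3 + 1/(H + 4) = -3 + 1/(4 + H))
L = -155 (L = 2 - ((157 - 11) + (4 - 1*(-7))) = 2 - (146 + (4 + 7)) = 2 - (146 + 11) = 2 - 1*157 = 2 - 157 = -155)
P(M(-1))*r(23, -20) + L = 18*18 - 155 = 324 - 155 = 169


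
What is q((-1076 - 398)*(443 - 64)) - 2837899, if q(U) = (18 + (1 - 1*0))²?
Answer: -2837538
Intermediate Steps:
q(U) = 361 (q(U) = (18 + (1 + 0))² = (18 + 1)² = 19² = 361)
q((-1076 - 398)*(443 - 64)) - 2837899 = 361 - 2837899 = -2837538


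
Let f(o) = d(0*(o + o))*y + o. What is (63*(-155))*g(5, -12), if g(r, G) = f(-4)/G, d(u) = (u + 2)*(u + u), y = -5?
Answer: -3255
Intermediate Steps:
d(u) = 2*u*(2 + u) (d(u) = (2 + u)*(2*u) = 2*u*(2 + u))
f(o) = o (f(o) = (2*(0*(o + o))*(2 + 0*(o + o)))*(-5) + o = (2*(0*(2*o))*(2 + 0*(2*o)))*(-5) + o = (2*0*(2 + 0))*(-5) + o = (2*0*2)*(-5) + o = 0*(-5) + o = 0 + o = o)
g(r, G) = -4/G
(63*(-155))*g(5, -12) = (63*(-155))*(-4/(-12)) = -(-39060)*(-1)/12 = -9765*⅓ = -3255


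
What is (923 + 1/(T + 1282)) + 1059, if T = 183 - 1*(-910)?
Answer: 4707251/2375 ≈ 1982.0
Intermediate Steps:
T = 1093 (T = 183 + 910 = 1093)
(923 + 1/(T + 1282)) + 1059 = (923 + 1/(1093 + 1282)) + 1059 = (923 + 1/2375) + 1059 = 2192126/2375 + 1059 = 4707251/2375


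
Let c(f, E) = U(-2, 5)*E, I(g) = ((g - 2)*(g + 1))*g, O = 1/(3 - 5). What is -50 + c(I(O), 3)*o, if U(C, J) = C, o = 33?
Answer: -248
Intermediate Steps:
O = -1/2 (O = 1/(-2) = -1/2 ≈ -0.50000)
I(g) = g*(1 + g)*(-2 + g) (I(g) = ((-2 + g)*(1 + g))*g = ((1 + g)*(-2 + g))*g = g*(1 + g)*(-2 + g))
c(f, E) = -2*E
-50 + c(I(O), 3)*o = -50 - 2*3*33 = -50 - 6*33 = -50 - 198 = -248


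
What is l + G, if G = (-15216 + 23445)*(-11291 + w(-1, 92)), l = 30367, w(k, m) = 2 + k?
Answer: -92875043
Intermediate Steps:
G = -92905410 (G = (-15216 + 23445)*(-11291 + (2 - 1)) = 8229*(-11291 + 1) = 8229*(-11290) = -92905410)
l + G = 30367 - 92905410 = -92875043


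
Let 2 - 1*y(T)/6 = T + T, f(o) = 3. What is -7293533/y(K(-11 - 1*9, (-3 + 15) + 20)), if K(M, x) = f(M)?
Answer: 7293533/24 ≈ 3.0390e+5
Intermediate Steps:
K(M, x) = 3
y(T) = 12 - 12*T (y(T) = 12 - 6*(T + T) = 12 - 12*T)
-7293533/y(K(-11 - 1*9, (-3 + 15) + 20)) = -7293533/(12 - 12*3) = -7293533/(12 - 36) = -7293533/(-24) = -7293533*(-1/24) = 7293533/24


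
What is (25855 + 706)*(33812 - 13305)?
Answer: 544686427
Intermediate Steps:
(25855 + 706)*(33812 - 13305) = 26561*20507 = 544686427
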